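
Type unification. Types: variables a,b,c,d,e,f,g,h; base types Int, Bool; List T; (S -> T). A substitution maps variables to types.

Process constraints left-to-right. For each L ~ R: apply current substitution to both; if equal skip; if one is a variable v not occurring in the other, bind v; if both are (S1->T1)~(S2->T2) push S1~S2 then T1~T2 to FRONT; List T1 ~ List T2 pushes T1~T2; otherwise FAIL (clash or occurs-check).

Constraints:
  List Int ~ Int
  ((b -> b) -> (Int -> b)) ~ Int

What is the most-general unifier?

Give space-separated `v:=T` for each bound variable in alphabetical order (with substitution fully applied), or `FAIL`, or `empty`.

Answer: FAIL

Derivation:
step 1: unify List Int ~ Int  [subst: {-} | 1 pending]
  clash: List Int vs Int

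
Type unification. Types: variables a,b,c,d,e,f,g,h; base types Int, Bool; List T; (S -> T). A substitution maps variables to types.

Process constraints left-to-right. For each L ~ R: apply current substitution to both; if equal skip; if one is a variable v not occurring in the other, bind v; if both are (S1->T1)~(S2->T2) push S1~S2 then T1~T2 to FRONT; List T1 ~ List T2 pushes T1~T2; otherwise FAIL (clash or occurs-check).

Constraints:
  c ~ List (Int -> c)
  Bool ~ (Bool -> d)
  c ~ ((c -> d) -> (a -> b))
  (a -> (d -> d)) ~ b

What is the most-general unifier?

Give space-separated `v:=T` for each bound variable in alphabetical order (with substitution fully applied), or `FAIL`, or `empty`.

step 1: unify c ~ List (Int -> c)  [subst: {-} | 3 pending]
  occurs-check fail: c in List (Int -> c)

Answer: FAIL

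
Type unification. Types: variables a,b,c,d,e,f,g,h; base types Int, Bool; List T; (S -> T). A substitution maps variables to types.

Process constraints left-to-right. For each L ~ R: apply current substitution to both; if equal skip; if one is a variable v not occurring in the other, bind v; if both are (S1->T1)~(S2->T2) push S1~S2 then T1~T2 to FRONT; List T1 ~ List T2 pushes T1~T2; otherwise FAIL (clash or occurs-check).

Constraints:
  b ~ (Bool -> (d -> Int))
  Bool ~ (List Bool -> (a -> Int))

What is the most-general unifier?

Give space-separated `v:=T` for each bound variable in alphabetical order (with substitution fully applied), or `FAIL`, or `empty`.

step 1: unify b ~ (Bool -> (d -> Int))  [subst: {-} | 1 pending]
  bind b := (Bool -> (d -> Int))
step 2: unify Bool ~ (List Bool -> (a -> Int))  [subst: {b:=(Bool -> (d -> Int))} | 0 pending]
  clash: Bool vs (List Bool -> (a -> Int))

Answer: FAIL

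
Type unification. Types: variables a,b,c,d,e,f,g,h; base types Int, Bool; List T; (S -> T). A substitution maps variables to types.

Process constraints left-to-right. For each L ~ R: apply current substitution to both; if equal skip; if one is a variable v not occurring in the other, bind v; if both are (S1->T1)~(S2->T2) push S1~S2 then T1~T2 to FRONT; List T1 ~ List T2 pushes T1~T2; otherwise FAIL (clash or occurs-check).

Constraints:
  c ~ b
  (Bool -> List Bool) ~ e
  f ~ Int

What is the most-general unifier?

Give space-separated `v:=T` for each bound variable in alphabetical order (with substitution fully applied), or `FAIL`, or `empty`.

step 1: unify c ~ b  [subst: {-} | 2 pending]
  bind c := b
step 2: unify (Bool -> List Bool) ~ e  [subst: {c:=b} | 1 pending]
  bind e := (Bool -> List Bool)
step 3: unify f ~ Int  [subst: {c:=b, e:=(Bool -> List Bool)} | 0 pending]
  bind f := Int

Answer: c:=b e:=(Bool -> List Bool) f:=Int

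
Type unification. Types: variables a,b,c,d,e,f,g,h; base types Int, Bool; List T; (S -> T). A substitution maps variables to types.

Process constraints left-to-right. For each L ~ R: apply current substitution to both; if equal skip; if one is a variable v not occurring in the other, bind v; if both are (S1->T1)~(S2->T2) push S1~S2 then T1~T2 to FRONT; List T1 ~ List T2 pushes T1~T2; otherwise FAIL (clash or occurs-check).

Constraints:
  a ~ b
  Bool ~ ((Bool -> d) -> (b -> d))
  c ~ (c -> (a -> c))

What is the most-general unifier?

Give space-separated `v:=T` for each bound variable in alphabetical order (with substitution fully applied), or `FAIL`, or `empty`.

Answer: FAIL

Derivation:
step 1: unify a ~ b  [subst: {-} | 2 pending]
  bind a := b
step 2: unify Bool ~ ((Bool -> d) -> (b -> d))  [subst: {a:=b} | 1 pending]
  clash: Bool vs ((Bool -> d) -> (b -> d))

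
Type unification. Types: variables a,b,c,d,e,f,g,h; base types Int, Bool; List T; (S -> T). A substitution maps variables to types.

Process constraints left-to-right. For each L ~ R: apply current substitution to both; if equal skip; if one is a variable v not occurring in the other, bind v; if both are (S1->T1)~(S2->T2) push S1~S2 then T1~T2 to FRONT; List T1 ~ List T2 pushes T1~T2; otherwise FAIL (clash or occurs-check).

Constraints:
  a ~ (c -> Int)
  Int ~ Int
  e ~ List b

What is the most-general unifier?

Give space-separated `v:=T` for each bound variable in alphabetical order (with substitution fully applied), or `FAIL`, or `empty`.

step 1: unify a ~ (c -> Int)  [subst: {-} | 2 pending]
  bind a := (c -> Int)
step 2: unify Int ~ Int  [subst: {a:=(c -> Int)} | 1 pending]
  -> identical, skip
step 3: unify e ~ List b  [subst: {a:=(c -> Int)} | 0 pending]
  bind e := List b

Answer: a:=(c -> Int) e:=List b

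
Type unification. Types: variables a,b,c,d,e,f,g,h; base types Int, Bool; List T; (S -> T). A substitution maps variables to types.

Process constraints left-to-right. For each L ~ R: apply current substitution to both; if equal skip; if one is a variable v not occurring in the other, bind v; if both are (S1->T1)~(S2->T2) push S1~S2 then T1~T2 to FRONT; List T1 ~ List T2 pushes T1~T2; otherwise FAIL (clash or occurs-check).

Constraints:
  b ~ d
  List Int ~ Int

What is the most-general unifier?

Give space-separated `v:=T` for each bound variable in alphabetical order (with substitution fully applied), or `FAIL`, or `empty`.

step 1: unify b ~ d  [subst: {-} | 1 pending]
  bind b := d
step 2: unify List Int ~ Int  [subst: {b:=d} | 0 pending]
  clash: List Int vs Int

Answer: FAIL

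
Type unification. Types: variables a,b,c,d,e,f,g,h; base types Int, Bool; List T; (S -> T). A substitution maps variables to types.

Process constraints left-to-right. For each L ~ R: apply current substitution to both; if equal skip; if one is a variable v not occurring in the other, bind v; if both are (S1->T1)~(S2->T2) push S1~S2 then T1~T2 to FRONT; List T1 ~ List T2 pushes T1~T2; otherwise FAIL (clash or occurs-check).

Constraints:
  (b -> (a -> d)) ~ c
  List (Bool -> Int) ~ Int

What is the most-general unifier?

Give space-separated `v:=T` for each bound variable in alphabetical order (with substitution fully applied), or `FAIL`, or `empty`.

Answer: FAIL

Derivation:
step 1: unify (b -> (a -> d)) ~ c  [subst: {-} | 1 pending]
  bind c := (b -> (a -> d))
step 2: unify List (Bool -> Int) ~ Int  [subst: {c:=(b -> (a -> d))} | 0 pending]
  clash: List (Bool -> Int) vs Int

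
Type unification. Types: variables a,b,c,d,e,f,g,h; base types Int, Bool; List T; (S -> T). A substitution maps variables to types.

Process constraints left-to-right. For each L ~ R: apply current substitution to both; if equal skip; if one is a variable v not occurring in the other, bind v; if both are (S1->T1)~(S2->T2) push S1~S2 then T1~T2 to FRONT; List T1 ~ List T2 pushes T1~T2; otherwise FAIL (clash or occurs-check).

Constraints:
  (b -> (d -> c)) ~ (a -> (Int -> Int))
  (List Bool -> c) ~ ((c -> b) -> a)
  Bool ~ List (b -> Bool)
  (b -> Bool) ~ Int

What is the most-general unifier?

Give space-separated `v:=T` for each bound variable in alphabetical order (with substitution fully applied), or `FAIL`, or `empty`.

Answer: FAIL

Derivation:
step 1: unify (b -> (d -> c)) ~ (a -> (Int -> Int))  [subst: {-} | 3 pending]
  -> decompose arrow: push b~a, (d -> c)~(Int -> Int)
step 2: unify b ~ a  [subst: {-} | 4 pending]
  bind b := a
step 3: unify (d -> c) ~ (Int -> Int)  [subst: {b:=a} | 3 pending]
  -> decompose arrow: push d~Int, c~Int
step 4: unify d ~ Int  [subst: {b:=a} | 4 pending]
  bind d := Int
step 5: unify c ~ Int  [subst: {b:=a, d:=Int} | 3 pending]
  bind c := Int
step 6: unify (List Bool -> Int) ~ ((Int -> a) -> a)  [subst: {b:=a, d:=Int, c:=Int} | 2 pending]
  -> decompose arrow: push List Bool~(Int -> a), Int~a
step 7: unify List Bool ~ (Int -> a)  [subst: {b:=a, d:=Int, c:=Int} | 3 pending]
  clash: List Bool vs (Int -> a)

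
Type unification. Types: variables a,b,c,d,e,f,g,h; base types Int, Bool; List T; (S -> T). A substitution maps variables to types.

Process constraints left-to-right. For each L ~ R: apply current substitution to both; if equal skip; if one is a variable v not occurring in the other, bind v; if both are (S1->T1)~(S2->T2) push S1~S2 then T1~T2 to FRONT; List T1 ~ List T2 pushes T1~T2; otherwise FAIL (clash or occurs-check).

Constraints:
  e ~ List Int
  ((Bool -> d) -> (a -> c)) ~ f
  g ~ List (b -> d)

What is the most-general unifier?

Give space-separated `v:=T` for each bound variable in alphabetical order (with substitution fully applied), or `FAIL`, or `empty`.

step 1: unify e ~ List Int  [subst: {-} | 2 pending]
  bind e := List Int
step 2: unify ((Bool -> d) -> (a -> c)) ~ f  [subst: {e:=List Int} | 1 pending]
  bind f := ((Bool -> d) -> (a -> c))
step 3: unify g ~ List (b -> d)  [subst: {e:=List Int, f:=((Bool -> d) -> (a -> c))} | 0 pending]
  bind g := List (b -> d)

Answer: e:=List Int f:=((Bool -> d) -> (a -> c)) g:=List (b -> d)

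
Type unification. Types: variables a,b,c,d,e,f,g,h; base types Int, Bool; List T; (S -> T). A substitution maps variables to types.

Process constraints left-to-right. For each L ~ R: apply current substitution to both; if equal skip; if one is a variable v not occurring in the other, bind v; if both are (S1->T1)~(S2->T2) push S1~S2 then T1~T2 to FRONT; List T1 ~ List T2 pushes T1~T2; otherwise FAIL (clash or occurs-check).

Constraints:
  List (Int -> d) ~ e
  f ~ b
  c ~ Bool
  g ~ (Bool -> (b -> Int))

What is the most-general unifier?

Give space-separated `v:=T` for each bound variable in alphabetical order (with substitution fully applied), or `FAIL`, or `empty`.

step 1: unify List (Int -> d) ~ e  [subst: {-} | 3 pending]
  bind e := List (Int -> d)
step 2: unify f ~ b  [subst: {e:=List (Int -> d)} | 2 pending]
  bind f := b
step 3: unify c ~ Bool  [subst: {e:=List (Int -> d), f:=b} | 1 pending]
  bind c := Bool
step 4: unify g ~ (Bool -> (b -> Int))  [subst: {e:=List (Int -> d), f:=b, c:=Bool} | 0 pending]
  bind g := (Bool -> (b -> Int))

Answer: c:=Bool e:=List (Int -> d) f:=b g:=(Bool -> (b -> Int))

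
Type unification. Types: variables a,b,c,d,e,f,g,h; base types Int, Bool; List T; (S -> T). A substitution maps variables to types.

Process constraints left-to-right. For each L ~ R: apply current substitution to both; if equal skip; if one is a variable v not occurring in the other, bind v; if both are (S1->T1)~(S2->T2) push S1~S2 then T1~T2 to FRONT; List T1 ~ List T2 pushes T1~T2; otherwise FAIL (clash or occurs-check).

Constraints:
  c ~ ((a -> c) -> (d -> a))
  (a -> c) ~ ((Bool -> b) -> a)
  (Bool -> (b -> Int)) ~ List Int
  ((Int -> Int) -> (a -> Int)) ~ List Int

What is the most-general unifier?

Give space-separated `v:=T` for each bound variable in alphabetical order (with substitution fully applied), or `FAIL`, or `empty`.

step 1: unify c ~ ((a -> c) -> (d -> a))  [subst: {-} | 3 pending]
  occurs-check fail: c in ((a -> c) -> (d -> a))

Answer: FAIL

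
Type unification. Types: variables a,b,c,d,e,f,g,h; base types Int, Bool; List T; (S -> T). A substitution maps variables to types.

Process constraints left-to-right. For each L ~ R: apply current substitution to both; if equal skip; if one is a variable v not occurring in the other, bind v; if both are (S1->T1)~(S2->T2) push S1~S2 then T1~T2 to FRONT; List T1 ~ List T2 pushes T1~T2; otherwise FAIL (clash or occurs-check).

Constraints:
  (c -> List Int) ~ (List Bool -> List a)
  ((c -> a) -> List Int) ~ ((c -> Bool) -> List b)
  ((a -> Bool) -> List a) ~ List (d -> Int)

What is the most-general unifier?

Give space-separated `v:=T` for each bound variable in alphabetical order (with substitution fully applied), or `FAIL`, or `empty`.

step 1: unify (c -> List Int) ~ (List Bool -> List a)  [subst: {-} | 2 pending]
  -> decompose arrow: push c~List Bool, List Int~List a
step 2: unify c ~ List Bool  [subst: {-} | 3 pending]
  bind c := List Bool
step 3: unify List Int ~ List a  [subst: {c:=List Bool} | 2 pending]
  -> decompose List: push Int~a
step 4: unify Int ~ a  [subst: {c:=List Bool} | 2 pending]
  bind a := Int
step 5: unify ((List Bool -> Int) -> List Int) ~ ((List Bool -> Bool) -> List b)  [subst: {c:=List Bool, a:=Int} | 1 pending]
  -> decompose arrow: push (List Bool -> Int)~(List Bool -> Bool), List Int~List b
step 6: unify (List Bool -> Int) ~ (List Bool -> Bool)  [subst: {c:=List Bool, a:=Int} | 2 pending]
  -> decompose arrow: push List Bool~List Bool, Int~Bool
step 7: unify List Bool ~ List Bool  [subst: {c:=List Bool, a:=Int} | 3 pending]
  -> identical, skip
step 8: unify Int ~ Bool  [subst: {c:=List Bool, a:=Int} | 2 pending]
  clash: Int vs Bool

Answer: FAIL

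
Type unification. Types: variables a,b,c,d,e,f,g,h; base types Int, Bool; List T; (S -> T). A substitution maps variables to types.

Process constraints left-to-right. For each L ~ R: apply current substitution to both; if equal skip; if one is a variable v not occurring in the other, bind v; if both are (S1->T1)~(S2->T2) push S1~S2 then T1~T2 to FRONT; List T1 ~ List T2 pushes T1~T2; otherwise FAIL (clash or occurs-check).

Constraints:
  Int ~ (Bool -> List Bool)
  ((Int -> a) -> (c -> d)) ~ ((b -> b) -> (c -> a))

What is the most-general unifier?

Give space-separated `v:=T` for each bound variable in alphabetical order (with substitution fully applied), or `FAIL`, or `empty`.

Answer: FAIL

Derivation:
step 1: unify Int ~ (Bool -> List Bool)  [subst: {-} | 1 pending]
  clash: Int vs (Bool -> List Bool)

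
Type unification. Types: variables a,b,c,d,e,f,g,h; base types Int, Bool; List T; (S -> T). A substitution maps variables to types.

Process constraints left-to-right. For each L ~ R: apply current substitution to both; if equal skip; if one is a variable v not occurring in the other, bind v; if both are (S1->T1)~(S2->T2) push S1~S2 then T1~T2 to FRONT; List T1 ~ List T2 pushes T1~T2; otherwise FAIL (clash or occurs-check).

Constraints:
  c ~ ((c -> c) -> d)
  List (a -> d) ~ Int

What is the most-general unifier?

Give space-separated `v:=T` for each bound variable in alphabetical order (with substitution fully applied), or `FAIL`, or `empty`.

step 1: unify c ~ ((c -> c) -> d)  [subst: {-} | 1 pending]
  occurs-check fail: c in ((c -> c) -> d)

Answer: FAIL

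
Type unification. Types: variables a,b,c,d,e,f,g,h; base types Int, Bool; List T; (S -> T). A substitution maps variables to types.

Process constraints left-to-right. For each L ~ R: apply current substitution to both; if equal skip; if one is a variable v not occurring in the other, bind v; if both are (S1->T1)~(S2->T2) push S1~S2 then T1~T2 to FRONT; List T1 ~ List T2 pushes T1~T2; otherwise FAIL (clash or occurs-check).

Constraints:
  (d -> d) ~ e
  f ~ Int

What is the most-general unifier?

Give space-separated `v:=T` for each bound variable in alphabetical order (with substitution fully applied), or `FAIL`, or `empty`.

step 1: unify (d -> d) ~ e  [subst: {-} | 1 pending]
  bind e := (d -> d)
step 2: unify f ~ Int  [subst: {e:=(d -> d)} | 0 pending]
  bind f := Int

Answer: e:=(d -> d) f:=Int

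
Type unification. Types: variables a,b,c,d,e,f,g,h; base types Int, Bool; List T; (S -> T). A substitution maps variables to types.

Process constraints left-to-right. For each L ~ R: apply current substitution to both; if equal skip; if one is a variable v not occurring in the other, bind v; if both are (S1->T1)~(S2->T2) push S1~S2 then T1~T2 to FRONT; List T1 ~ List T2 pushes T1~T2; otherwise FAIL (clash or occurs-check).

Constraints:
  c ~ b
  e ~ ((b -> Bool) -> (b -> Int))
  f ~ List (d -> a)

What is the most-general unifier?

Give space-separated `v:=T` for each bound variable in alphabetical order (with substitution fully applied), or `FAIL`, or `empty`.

Answer: c:=b e:=((b -> Bool) -> (b -> Int)) f:=List (d -> a)

Derivation:
step 1: unify c ~ b  [subst: {-} | 2 pending]
  bind c := b
step 2: unify e ~ ((b -> Bool) -> (b -> Int))  [subst: {c:=b} | 1 pending]
  bind e := ((b -> Bool) -> (b -> Int))
step 3: unify f ~ List (d -> a)  [subst: {c:=b, e:=((b -> Bool) -> (b -> Int))} | 0 pending]
  bind f := List (d -> a)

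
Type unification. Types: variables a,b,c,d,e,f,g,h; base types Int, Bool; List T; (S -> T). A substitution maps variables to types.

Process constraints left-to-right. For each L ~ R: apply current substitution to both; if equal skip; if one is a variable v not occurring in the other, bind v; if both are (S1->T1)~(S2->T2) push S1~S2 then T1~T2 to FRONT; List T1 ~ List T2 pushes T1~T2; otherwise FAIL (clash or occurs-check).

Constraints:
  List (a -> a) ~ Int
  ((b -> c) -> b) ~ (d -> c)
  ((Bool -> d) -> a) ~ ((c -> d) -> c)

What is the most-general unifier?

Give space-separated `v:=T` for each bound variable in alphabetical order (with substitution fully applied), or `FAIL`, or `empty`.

Answer: FAIL

Derivation:
step 1: unify List (a -> a) ~ Int  [subst: {-} | 2 pending]
  clash: List (a -> a) vs Int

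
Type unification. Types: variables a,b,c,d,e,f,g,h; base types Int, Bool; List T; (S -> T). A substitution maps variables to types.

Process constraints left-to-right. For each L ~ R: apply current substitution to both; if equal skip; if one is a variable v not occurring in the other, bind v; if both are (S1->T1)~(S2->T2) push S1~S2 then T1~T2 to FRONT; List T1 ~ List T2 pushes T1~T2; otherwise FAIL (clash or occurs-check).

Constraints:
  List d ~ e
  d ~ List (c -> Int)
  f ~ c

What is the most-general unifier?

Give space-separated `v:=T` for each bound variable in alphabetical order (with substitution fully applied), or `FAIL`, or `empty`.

Answer: d:=List (c -> Int) e:=List List (c -> Int) f:=c

Derivation:
step 1: unify List d ~ e  [subst: {-} | 2 pending]
  bind e := List d
step 2: unify d ~ List (c -> Int)  [subst: {e:=List d} | 1 pending]
  bind d := List (c -> Int)
step 3: unify f ~ c  [subst: {e:=List d, d:=List (c -> Int)} | 0 pending]
  bind f := c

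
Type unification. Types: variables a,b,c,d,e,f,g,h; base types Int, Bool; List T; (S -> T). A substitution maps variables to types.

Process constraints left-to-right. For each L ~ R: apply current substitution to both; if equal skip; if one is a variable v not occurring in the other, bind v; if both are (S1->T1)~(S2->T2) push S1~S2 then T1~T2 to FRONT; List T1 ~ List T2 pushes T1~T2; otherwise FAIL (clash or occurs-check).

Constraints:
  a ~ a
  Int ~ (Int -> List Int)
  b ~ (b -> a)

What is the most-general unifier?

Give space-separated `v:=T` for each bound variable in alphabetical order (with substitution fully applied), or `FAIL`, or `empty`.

step 1: unify a ~ a  [subst: {-} | 2 pending]
  -> identical, skip
step 2: unify Int ~ (Int -> List Int)  [subst: {-} | 1 pending]
  clash: Int vs (Int -> List Int)

Answer: FAIL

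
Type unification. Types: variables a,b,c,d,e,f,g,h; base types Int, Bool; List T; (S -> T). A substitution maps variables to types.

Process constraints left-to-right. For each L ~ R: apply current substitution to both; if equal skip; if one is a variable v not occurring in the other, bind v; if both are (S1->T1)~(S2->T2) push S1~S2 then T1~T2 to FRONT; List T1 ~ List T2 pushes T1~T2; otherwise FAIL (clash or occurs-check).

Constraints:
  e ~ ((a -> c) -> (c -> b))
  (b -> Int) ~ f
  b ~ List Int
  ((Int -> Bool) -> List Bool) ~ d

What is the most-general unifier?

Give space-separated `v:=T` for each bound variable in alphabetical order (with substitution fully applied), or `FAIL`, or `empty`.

step 1: unify e ~ ((a -> c) -> (c -> b))  [subst: {-} | 3 pending]
  bind e := ((a -> c) -> (c -> b))
step 2: unify (b -> Int) ~ f  [subst: {e:=((a -> c) -> (c -> b))} | 2 pending]
  bind f := (b -> Int)
step 3: unify b ~ List Int  [subst: {e:=((a -> c) -> (c -> b)), f:=(b -> Int)} | 1 pending]
  bind b := List Int
step 4: unify ((Int -> Bool) -> List Bool) ~ d  [subst: {e:=((a -> c) -> (c -> b)), f:=(b -> Int), b:=List Int} | 0 pending]
  bind d := ((Int -> Bool) -> List Bool)

Answer: b:=List Int d:=((Int -> Bool) -> List Bool) e:=((a -> c) -> (c -> List Int)) f:=(List Int -> Int)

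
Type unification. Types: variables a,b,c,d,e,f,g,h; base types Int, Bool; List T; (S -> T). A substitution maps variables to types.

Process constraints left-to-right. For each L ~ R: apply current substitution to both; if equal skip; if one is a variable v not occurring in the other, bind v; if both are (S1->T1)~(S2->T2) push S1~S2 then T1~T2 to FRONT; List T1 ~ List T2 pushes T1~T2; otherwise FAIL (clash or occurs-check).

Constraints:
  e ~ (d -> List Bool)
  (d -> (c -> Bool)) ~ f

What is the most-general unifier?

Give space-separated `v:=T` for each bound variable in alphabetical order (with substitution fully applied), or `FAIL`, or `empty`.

step 1: unify e ~ (d -> List Bool)  [subst: {-} | 1 pending]
  bind e := (d -> List Bool)
step 2: unify (d -> (c -> Bool)) ~ f  [subst: {e:=(d -> List Bool)} | 0 pending]
  bind f := (d -> (c -> Bool))

Answer: e:=(d -> List Bool) f:=(d -> (c -> Bool))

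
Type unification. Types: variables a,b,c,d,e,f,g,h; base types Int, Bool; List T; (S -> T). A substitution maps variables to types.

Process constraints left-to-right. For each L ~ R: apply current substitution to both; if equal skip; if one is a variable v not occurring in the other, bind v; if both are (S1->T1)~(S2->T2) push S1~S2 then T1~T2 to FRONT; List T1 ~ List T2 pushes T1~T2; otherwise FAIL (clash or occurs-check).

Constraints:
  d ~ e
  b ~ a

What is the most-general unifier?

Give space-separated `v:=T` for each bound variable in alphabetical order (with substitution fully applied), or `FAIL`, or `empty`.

step 1: unify d ~ e  [subst: {-} | 1 pending]
  bind d := e
step 2: unify b ~ a  [subst: {d:=e} | 0 pending]
  bind b := a

Answer: b:=a d:=e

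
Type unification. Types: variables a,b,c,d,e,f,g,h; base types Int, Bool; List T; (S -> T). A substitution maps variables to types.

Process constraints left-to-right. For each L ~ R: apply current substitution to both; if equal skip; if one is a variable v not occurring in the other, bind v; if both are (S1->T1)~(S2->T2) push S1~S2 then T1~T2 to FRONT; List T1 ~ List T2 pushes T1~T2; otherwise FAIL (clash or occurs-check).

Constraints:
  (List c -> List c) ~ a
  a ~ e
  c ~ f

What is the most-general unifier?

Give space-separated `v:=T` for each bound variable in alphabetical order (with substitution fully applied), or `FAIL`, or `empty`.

step 1: unify (List c -> List c) ~ a  [subst: {-} | 2 pending]
  bind a := (List c -> List c)
step 2: unify (List c -> List c) ~ e  [subst: {a:=(List c -> List c)} | 1 pending]
  bind e := (List c -> List c)
step 3: unify c ~ f  [subst: {a:=(List c -> List c), e:=(List c -> List c)} | 0 pending]
  bind c := f

Answer: a:=(List f -> List f) c:=f e:=(List f -> List f)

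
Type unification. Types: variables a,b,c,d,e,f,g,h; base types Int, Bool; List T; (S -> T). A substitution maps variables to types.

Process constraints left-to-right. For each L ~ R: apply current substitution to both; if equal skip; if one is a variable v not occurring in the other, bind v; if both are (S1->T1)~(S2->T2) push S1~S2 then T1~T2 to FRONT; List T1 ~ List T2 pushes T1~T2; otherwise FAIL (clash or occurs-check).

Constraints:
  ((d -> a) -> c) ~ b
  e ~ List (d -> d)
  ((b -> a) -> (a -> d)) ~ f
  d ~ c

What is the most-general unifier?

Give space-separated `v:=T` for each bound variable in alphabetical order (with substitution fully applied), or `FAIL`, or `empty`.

step 1: unify ((d -> a) -> c) ~ b  [subst: {-} | 3 pending]
  bind b := ((d -> a) -> c)
step 2: unify e ~ List (d -> d)  [subst: {b:=((d -> a) -> c)} | 2 pending]
  bind e := List (d -> d)
step 3: unify ((((d -> a) -> c) -> a) -> (a -> d)) ~ f  [subst: {b:=((d -> a) -> c), e:=List (d -> d)} | 1 pending]
  bind f := ((((d -> a) -> c) -> a) -> (a -> d))
step 4: unify d ~ c  [subst: {b:=((d -> a) -> c), e:=List (d -> d), f:=((((d -> a) -> c) -> a) -> (a -> d))} | 0 pending]
  bind d := c

Answer: b:=((c -> a) -> c) d:=c e:=List (c -> c) f:=((((c -> a) -> c) -> a) -> (a -> c))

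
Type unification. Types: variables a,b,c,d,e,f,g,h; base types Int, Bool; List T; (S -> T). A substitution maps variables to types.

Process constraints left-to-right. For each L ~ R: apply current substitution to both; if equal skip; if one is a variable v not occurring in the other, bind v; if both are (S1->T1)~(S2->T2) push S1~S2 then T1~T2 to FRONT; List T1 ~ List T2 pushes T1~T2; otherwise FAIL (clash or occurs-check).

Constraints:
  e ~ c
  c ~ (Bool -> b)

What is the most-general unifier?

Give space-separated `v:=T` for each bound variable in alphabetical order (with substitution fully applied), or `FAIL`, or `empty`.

Answer: c:=(Bool -> b) e:=(Bool -> b)

Derivation:
step 1: unify e ~ c  [subst: {-} | 1 pending]
  bind e := c
step 2: unify c ~ (Bool -> b)  [subst: {e:=c} | 0 pending]
  bind c := (Bool -> b)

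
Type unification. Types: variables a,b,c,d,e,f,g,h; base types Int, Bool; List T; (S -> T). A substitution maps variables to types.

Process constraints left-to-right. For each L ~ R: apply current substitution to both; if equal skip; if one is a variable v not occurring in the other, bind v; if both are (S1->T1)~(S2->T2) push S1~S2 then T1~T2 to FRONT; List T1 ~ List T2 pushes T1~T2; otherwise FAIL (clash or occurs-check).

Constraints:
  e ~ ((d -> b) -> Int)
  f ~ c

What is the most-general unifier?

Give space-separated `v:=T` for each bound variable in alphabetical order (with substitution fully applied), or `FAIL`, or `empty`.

step 1: unify e ~ ((d -> b) -> Int)  [subst: {-} | 1 pending]
  bind e := ((d -> b) -> Int)
step 2: unify f ~ c  [subst: {e:=((d -> b) -> Int)} | 0 pending]
  bind f := c

Answer: e:=((d -> b) -> Int) f:=c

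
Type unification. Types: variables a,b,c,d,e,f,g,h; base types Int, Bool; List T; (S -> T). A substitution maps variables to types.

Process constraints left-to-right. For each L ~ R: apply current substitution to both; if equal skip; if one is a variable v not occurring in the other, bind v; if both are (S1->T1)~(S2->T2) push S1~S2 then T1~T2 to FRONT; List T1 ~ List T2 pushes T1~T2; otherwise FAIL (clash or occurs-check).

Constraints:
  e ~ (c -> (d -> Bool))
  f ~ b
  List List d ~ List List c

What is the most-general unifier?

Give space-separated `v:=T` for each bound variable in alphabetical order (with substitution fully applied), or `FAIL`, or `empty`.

Answer: d:=c e:=(c -> (c -> Bool)) f:=b

Derivation:
step 1: unify e ~ (c -> (d -> Bool))  [subst: {-} | 2 pending]
  bind e := (c -> (d -> Bool))
step 2: unify f ~ b  [subst: {e:=(c -> (d -> Bool))} | 1 pending]
  bind f := b
step 3: unify List List d ~ List List c  [subst: {e:=(c -> (d -> Bool)), f:=b} | 0 pending]
  -> decompose List: push List d~List c
step 4: unify List d ~ List c  [subst: {e:=(c -> (d -> Bool)), f:=b} | 0 pending]
  -> decompose List: push d~c
step 5: unify d ~ c  [subst: {e:=(c -> (d -> Bool)), f:=b} | 0 pending]
  bind d := c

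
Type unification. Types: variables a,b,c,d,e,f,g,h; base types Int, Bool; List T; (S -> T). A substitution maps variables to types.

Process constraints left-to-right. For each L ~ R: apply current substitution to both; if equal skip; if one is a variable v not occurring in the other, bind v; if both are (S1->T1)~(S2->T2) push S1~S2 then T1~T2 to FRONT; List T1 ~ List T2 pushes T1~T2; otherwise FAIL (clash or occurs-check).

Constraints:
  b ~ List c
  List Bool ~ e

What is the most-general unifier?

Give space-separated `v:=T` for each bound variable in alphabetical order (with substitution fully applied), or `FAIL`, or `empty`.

step 1: unify b ~ List c  [subst: {-} | 1 pending]
  bind b := List c
step 2: unify List Bool ~ e  [subst: {b:=List c} | 0 pending]
  bind e := List Bool

Answer: b:=List c e:=List Bool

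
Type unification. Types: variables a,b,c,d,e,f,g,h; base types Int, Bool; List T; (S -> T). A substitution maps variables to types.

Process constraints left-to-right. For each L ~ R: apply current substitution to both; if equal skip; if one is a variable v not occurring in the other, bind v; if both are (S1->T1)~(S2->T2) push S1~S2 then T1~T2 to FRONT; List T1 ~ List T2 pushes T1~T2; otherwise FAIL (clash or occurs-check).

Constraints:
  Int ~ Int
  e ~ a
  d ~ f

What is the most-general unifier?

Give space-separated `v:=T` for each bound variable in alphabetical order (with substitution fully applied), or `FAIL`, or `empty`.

Answer: d:=f e:=a

Derivation:
step 1: unify Int ~ Int  [subst: {-} | 2 pending]
  -> identical, skip
step 2: unify e ~ a  [subst: {-} | 1 pending]
  bind e := a
step 3: unify d ~ f  [subst: {e:=a} | 0 pending]
  bind d := f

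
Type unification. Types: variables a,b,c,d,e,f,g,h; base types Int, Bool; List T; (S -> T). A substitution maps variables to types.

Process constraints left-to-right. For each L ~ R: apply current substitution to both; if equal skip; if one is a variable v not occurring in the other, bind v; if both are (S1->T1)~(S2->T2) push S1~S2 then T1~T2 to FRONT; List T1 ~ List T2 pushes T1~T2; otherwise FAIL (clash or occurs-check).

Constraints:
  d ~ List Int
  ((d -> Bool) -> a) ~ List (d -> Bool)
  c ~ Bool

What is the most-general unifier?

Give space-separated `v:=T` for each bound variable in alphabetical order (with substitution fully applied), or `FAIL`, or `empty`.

step 1: unify d ~ List Int  [subst: {-} | 2 pending]
  bind d := List Int
step 2: unify ((List Int -> Bool) -> a) ~ List (List Int -> Bool)  [subst: {d:=List Int} | 1 pending]
  clash: ((List Int -> Bool) -> a) vs List (List Int -> Bool)

Answer: FAIL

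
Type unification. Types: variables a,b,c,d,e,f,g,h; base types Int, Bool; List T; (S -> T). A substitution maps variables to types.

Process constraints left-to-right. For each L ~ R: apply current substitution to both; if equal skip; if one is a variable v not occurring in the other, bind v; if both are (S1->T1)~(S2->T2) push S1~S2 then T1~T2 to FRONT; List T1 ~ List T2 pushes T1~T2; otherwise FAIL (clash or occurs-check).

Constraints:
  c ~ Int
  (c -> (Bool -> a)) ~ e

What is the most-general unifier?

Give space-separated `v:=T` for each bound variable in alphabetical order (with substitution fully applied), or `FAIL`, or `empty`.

Answer: c:=Int e:=(Int -> (Bool -> a))

Derivation:
step 1: unify c ~ Int  [subst: {-} | 1 pending]
  bind c := Int
step 2: unify (Int -> (Bool -> a)) ~ e  [subst: {c:=Int} | 0 pending]
  bind e := (Int -> (Bool -> a))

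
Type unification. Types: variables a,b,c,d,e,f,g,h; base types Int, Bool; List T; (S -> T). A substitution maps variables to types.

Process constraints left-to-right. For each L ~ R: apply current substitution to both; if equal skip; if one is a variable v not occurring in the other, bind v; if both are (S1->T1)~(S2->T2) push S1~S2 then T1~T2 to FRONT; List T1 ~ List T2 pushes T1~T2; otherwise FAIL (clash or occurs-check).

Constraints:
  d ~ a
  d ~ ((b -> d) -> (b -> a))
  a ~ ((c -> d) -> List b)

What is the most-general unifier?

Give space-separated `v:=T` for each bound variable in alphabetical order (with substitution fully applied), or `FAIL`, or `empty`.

Answer: FAIL

Derivation:
step 1: unify d ~ a  [subst: {-} | 2 pending]
  bind d := a
step 2: unify a ~ ((b -> a) -> (b -> a))  [subst: {d:=a} | 1 pending]
  occurs-check fail: a in ((b -> a) -> (b -> a))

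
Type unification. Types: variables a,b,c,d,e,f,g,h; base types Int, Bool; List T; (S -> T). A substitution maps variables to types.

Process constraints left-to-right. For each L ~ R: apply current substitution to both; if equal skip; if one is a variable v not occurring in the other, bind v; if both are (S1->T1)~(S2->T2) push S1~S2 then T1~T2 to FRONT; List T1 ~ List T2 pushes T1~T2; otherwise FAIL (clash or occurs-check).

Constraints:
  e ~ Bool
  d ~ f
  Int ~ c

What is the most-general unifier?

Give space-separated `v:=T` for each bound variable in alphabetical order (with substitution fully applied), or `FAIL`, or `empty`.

Answer: c:=Int d:=f e:=Bool

Derivation:
step 1: unify e ~ Bool  [subst: {-} | 2 pending]
  bind e := Bool
step 2: unify d ~ f  [subst: {e:=Bool} | 1 pending]
  bind d := f
step 3: unify Int ~ c  [subst: {e:=Bool, d:=f} | 0 pending]
  bind c := Int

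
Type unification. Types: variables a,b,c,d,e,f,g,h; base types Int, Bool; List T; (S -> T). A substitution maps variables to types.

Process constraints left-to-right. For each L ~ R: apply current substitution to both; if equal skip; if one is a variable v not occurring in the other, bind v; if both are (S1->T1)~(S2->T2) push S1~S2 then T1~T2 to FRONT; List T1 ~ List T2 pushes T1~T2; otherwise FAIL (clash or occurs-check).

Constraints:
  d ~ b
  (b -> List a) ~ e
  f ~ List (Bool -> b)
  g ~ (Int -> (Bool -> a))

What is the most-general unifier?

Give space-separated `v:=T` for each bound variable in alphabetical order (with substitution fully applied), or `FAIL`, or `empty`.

step 1: unify d ~ b  [subst: {-} | 3 pending]
  bind d := b
step 2: unify (b -> List a) ~ e  [subst: {d:=b} | 2 pending]
  bind e := (b -> List a)
step 3: unify f ~ List (Bool -> b)  [subst: {d:=b, e:=(b -> List a)} | 1 pending]
  bind f := List (Bool -> b)
step 4: unify g ~ (Int -> (Bool -> a))  [subst: {d:=b, e:=(b -> List a), f:=List (Bool -> b)} | 0 pending]
  bind g := (Int -> (Bool -> a))

Answer: d:=b e:=(b -> List a) f:=List (Bool -> b) g:=(Int -> (Bool -> a))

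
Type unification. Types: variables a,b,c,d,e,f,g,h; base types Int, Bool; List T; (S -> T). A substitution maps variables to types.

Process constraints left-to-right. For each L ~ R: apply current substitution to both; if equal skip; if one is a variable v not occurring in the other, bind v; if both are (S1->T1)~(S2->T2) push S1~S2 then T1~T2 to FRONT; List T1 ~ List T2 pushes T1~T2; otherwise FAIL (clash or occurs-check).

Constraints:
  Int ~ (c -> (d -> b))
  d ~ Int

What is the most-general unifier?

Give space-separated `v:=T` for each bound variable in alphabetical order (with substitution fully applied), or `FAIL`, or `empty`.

Answer: FAIL

Derivation:
step 1: unify Int ~ (c -> (d -> b))  [subst: {-} | 1 pending]
  clash: Int vs (c -> (d -> b))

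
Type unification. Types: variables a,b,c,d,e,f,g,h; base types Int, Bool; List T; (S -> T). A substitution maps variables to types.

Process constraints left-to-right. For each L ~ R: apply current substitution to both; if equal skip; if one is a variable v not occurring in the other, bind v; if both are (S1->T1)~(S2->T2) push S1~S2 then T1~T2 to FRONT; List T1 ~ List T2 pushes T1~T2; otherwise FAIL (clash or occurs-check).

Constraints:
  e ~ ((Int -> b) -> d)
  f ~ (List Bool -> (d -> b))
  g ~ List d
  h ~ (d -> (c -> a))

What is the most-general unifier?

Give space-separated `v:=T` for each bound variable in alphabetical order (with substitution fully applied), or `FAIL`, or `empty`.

step 1: unify e ~ ((Int -> b) -> d)  [subst: {-} | 3 pending]
  bind e := ((Int -> b) -> d)
step 2: unify f ~ (List Bool -> (d -> b))  [subst: {e:=((Int -> b) -> d)} | 2 pending]
  bind f := (List Bool -> (d -> b))
step 3: unify g ~ List d  [subst: {e:=((Int -> b) -> d), f:=(List Bool -> (d -> b))} | 1 pending]
  bind g := List d
step 4: unify h ~ (d -> (c -> a))  [subst: {e:=((Int -> b) -> d), f:=(List Bool -> (d -> b)), g:=List d} | 0 pending]
  bind h := (d -> (c -> a))

Answer: e:=((Int -> b) -> d) f:=(List Bool -> (d -> b)) g:=List d h:=(d -> (c -> a))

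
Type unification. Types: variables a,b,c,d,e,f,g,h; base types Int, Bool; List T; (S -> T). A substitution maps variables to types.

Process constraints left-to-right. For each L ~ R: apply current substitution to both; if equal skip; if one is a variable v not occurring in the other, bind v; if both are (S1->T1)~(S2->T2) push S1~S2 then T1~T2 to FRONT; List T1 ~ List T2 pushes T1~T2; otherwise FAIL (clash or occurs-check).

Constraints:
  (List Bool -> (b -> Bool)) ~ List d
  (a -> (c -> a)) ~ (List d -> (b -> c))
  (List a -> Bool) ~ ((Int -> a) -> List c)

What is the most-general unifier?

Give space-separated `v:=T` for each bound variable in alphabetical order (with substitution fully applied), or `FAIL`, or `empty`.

Answer: FAIL

Derivation:
step 1: unify (List Bool -> (b -> Bool)) ~ List d  [subst: {-} | 2 pending]
  clash: (List Bool -> (b -> Bool)) vs List d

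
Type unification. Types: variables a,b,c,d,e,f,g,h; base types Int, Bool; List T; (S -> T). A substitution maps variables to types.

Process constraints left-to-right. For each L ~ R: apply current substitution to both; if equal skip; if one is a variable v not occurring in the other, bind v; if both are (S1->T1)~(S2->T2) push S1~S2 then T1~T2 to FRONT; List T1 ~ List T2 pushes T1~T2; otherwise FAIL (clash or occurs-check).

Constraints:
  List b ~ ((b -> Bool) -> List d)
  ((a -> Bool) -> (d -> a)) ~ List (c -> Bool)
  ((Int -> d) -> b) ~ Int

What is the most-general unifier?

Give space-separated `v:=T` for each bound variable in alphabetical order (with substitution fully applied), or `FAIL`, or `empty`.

step 1: unify List b ~ ((b -> Bool) -> List d)  [subst: {-} | 2 pending]
  clash: List b vs ((b -> Bool) -> List d)

Answer: FAIL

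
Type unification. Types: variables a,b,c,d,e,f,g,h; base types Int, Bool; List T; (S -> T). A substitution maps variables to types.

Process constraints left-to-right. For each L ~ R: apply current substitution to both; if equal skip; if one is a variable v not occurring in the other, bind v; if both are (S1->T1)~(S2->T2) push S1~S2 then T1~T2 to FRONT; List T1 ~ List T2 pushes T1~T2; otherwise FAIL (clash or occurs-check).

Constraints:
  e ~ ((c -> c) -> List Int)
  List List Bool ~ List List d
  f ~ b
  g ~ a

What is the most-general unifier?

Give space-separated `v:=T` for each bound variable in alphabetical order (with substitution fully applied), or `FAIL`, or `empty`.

Answer: d:=Bool e:=((c -> c) -> List Int) f:=b g:=a

Derivation:
step 1: unify e ~ ((c -> c) -> List Int)  [subst: {-} | 3 pending]
  bind e := ((c -> c) -> List Int)
step 2: unify List List Bool ~ List List d  [subst: {e:=((c -> c) -> List Int)} | 2 pending]
  -> decompose List: push List Bool~List d
step 3: unify List Bool ~ List d  [subst: {e:=((c -> c) -> List Int)} | 2 pending]
  -> decompose List: push Bool~d
step 4: unify Bool ~ d  [subst: {e:=((c -> c) -> List Int)} | 2 pending]
  bind d := Bool
step 5: unify f ~ b  [subst: {e:=((c -> c) -> List Int), d:=Bool} | 1 pending]
  bind f := b
step 6: unify g ~ a  [subst: {e:=((c -> c) -> List Int), d:=Bool, f:=b} | 0 pending]
  bind g := a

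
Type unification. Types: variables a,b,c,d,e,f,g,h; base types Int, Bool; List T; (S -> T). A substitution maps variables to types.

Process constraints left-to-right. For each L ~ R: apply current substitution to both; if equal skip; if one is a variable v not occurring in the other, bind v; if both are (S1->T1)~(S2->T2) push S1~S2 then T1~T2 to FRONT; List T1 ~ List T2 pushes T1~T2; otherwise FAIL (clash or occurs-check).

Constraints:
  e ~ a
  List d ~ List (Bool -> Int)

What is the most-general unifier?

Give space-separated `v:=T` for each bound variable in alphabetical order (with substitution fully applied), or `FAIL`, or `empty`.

Answer: d:=(Bool -> Int) e:=a

Derivation:
step 1: unify e ~ a  [subst: {-} | 1 pending]
  bind e := a
step 2: unify List d ~ List (Bool -> Int)  [subst: {e:=a} | 0 pending]
  -> decompose List: push d~(Bool -> Int)
step 3: unify d ~ (Bool -> Int)  [subst: {e:=a} | 0 pending]
  bind d := (Bool -> Int)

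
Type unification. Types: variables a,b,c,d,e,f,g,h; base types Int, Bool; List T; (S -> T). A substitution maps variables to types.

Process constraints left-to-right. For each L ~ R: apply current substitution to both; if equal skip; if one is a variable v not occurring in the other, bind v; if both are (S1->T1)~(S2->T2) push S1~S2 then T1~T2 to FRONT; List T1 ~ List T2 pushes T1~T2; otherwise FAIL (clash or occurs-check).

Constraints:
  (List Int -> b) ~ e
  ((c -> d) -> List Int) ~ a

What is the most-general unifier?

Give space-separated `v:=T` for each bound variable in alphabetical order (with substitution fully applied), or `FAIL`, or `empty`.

step 1: unify (List Int -> b) ~ e  [subst: {-} | 1 pending]
  bind e := (List Int -> b)
step 2: unify ((c -> d) -> List Int) ~ a  [subst: {e:=(List Int -> b)} | 0 pending]
  bind a := ((c -> d) -> List Int)

Answer: a:=((c -> d) -> List Int) e:=(List Int -> b)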